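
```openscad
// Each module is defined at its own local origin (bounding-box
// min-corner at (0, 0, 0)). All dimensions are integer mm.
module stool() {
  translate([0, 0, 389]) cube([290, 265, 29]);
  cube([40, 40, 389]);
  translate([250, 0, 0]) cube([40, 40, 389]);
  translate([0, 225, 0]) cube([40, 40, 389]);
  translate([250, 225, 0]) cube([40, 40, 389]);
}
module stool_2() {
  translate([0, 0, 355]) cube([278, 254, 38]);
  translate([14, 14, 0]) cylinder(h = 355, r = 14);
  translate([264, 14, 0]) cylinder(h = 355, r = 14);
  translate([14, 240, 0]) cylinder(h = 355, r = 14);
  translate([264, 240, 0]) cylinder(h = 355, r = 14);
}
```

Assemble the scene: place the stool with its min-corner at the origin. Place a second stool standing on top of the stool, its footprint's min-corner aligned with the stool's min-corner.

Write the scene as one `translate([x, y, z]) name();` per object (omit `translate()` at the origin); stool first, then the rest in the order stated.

stool();
translate([0, 0, 418]) stool_2();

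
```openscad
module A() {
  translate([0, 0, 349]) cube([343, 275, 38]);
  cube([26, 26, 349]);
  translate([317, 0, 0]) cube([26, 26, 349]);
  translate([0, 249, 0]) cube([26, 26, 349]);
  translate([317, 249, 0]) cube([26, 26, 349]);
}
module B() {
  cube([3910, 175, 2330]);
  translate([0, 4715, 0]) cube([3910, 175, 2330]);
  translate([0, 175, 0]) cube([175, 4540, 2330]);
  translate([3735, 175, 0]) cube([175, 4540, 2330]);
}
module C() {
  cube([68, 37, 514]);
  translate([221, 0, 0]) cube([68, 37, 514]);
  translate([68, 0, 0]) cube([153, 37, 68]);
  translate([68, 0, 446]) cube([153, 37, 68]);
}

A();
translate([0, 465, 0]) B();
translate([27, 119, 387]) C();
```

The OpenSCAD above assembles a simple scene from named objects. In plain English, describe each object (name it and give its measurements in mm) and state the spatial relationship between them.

A is a simple wooden stool: a rectangular seat 343 mm (x) by 275 mm (y), 38 mm thick, top face at z = 387 mm, on four square legs, each 26×26 mm in cross-section. The legs rest on z = 0, each flush with a corner of the seat.

B is the wall frame of a small rectangular building: four walls, each 2330 mm tall and 175 mm thick, enclosing a footprint 3910 mm (x) by 4890 mm (y) outside-to-outside, with no floor or roof. The front and back walls (the −y and +y sides) span the full width; the two side walls fit between them.

C is a rectangular picture frame lying in the x–z plane (depth along y). The opening is 153 mm wide (x) by 378 mm tall (z), surrounded by a border 68 mm wide on all four sides. The frame is 37 mm deep and is made of two full-height vertical stiles with two horizontal rails fitted between them.

The house frame is on the floor beside the stool on its +y side. The picture frame is on top of the stool, centred.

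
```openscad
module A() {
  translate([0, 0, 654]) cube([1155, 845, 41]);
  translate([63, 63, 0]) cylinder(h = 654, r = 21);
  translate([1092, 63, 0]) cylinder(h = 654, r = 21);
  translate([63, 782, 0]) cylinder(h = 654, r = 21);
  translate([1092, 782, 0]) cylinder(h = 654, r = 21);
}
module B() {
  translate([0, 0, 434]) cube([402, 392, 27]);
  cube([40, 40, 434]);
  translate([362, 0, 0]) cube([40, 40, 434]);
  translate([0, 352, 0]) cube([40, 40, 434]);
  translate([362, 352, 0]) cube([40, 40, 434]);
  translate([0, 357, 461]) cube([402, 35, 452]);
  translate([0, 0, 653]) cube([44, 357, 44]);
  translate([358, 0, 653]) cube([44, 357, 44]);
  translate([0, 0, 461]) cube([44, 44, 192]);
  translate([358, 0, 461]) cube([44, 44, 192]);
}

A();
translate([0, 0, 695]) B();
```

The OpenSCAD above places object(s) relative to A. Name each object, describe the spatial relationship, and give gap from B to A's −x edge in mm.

A is a table. B is a chair. The chair is on top of the table. The gap from the chair to the table's −x edge is 0 mm.

The chair's min-x is at 0; the table's min-x is 0; gap = 0 mm.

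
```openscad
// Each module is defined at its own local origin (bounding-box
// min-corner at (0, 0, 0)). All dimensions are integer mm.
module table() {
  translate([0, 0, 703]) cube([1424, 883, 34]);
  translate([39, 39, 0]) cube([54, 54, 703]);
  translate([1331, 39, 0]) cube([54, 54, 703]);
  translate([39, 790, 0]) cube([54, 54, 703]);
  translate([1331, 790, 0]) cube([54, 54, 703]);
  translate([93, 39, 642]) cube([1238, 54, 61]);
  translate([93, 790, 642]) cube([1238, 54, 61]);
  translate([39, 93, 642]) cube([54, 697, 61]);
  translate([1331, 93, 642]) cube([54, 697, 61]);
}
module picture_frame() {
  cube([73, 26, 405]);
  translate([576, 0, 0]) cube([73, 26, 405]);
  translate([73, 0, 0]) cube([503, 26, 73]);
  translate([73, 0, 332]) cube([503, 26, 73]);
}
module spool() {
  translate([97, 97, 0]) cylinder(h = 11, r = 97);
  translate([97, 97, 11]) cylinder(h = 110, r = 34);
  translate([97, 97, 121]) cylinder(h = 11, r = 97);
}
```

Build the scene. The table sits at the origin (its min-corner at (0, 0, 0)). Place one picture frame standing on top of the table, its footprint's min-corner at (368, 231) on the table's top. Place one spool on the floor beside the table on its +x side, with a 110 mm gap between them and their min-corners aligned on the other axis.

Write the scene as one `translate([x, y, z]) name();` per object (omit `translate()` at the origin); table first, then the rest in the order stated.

table();
translate([368, 231, 737]) picture_frame();
translate([1534, 0, 0]) spool();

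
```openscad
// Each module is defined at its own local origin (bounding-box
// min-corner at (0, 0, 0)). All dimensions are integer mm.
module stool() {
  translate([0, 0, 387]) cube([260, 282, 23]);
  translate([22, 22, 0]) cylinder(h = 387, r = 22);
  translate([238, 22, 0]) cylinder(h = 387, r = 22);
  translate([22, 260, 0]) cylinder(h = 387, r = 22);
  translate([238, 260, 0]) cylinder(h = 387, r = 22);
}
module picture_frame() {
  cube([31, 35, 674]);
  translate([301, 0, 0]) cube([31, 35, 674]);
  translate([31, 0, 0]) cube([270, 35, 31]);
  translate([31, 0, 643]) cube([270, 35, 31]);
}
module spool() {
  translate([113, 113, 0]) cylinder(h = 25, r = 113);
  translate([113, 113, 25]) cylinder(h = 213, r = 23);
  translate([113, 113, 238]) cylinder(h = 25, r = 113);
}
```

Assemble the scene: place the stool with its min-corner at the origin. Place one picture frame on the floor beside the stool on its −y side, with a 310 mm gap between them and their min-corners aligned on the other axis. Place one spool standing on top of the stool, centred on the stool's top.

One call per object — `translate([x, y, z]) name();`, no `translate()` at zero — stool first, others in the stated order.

stool();
translate([0, -345, 0]) picture_frame();
translate([17, 28, 410]) spool();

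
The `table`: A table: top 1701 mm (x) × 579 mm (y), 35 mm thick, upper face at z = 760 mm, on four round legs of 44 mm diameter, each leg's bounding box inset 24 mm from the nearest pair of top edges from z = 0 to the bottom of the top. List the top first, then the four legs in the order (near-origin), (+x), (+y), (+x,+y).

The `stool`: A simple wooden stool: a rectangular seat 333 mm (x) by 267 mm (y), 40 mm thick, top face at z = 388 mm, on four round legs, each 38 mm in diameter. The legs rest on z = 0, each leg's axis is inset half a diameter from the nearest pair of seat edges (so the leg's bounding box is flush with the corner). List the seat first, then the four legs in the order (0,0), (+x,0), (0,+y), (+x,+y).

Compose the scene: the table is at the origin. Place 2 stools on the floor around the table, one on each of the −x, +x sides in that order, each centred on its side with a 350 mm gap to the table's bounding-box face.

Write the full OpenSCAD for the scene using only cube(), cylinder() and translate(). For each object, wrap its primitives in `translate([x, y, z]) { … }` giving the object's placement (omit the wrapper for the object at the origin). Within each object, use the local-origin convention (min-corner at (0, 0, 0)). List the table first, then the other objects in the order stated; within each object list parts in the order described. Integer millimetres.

translate([0, 0, 725]) cube([1701, 579, 35]);
translate([46, 46, 0]) cylinder(h = 725, r = 22);
translate([1655, 46, 0]) cylinder(h = 725, r = 22);
translate([46, 533, 0]) cylinder(h = 725, r = 22);
translate([1655, 533, 0]) cylinder(h = 725, r = 22);
translate([-683, 156, 0]) {
  translate([0, 0, 348]) cube([333, 267, 40]);
  translate([19, 19, 0]) cylinder(h = 348, r = 19);
  translate([314, 19, 0]) cylinder(h = 348, r = 19);
  translate([19, 248, 0]) cylinder(h = 348, r = 19);
  translate([314, 248, 0]) cylinder(h = 348, r = 19);
}
translate([2051, 156, 0]) {
  translate([0, 0, 348]) cube([333, 267, 40]);
  translate([19, 19, 0]) cylinder(h = 348, r = 19);
  translate([314, 19, 0]) cylinder(h = 348, r = 19);
  translate([19, 248, 0]) cylinder(h = 348, r = 19);
  translate([314, 248, 0]) cylinder(h = 348, r = 19);
}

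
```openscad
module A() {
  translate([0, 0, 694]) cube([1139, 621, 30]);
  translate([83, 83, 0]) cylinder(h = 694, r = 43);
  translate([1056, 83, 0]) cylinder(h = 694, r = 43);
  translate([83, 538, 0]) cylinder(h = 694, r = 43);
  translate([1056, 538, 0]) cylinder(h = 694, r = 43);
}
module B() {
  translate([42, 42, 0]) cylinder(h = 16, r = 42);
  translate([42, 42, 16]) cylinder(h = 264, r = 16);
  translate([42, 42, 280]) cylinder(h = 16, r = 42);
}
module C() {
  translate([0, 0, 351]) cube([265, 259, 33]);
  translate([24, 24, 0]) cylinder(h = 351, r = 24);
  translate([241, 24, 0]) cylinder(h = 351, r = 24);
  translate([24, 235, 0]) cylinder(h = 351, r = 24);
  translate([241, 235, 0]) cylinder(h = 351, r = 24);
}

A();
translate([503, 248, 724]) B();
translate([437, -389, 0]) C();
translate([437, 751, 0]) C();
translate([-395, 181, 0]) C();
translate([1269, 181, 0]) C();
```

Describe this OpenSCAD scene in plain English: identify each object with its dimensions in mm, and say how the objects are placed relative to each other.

A is a table: top 1139 mm (x) × 621 mm (y), 30 mm thick, upper face at z = 724 mm, on four round legs of 86 mm diameter, each leg's bounding box inset 40 mm from the nearest pair of top edges, running from z = 0 to the bottom of the top.

B is a spool: two coaxial disc flanges of radius 42 mm and thickness 16 mm, joined by a core cylinder of radius 16 mm and height 264 mm. The lower flange rests on z = 0 and the three cylinders share a vertical axis.

C is a four-legged stool. The seat is 265×259 mm, 33 mm thick, top at z = 384 mm. It stands on four round legs, each 48 mm in diameter, from z = 0 to the seat underside, each leg's axis is inset half a diameter from the nearest pair of seat edges (so the leg's bounding box is flush with the corner).

The spool is on top of the table. Four stools sit around the table at the −y, +y, −x, +x sides.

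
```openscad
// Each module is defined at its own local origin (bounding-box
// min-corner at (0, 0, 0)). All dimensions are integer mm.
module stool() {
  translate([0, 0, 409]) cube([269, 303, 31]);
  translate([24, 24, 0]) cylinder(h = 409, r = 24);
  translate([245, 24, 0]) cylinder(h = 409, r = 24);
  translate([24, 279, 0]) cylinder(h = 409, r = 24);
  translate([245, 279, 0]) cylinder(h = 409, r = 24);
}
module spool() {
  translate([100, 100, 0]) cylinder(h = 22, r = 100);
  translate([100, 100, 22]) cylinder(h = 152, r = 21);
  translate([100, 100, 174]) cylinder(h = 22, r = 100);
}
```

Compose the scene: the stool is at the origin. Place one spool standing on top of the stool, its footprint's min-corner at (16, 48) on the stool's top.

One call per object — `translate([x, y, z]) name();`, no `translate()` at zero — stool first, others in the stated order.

stool();
translate([16, 48, 440]) spool();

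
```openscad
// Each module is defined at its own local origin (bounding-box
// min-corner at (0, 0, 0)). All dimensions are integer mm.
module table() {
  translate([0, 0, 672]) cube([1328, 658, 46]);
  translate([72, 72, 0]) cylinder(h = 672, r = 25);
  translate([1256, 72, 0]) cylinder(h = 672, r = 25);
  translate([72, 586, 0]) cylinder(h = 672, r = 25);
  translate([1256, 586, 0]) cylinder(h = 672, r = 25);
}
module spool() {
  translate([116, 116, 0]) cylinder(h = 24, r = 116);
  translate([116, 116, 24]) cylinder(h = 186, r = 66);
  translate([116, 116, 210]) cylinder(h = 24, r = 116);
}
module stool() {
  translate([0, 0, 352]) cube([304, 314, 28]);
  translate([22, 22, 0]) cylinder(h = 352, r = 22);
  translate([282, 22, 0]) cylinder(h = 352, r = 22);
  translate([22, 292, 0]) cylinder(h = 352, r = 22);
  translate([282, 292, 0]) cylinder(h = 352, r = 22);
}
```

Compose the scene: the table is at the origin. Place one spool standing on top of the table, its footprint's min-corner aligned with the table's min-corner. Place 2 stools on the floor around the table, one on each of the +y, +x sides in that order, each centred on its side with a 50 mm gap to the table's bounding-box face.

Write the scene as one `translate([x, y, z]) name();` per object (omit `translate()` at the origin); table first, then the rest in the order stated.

table();
translate([0, 0, 718]) spool();
translate([512, 708, 0]) stool();
translate([1378, 172, 0]) stool();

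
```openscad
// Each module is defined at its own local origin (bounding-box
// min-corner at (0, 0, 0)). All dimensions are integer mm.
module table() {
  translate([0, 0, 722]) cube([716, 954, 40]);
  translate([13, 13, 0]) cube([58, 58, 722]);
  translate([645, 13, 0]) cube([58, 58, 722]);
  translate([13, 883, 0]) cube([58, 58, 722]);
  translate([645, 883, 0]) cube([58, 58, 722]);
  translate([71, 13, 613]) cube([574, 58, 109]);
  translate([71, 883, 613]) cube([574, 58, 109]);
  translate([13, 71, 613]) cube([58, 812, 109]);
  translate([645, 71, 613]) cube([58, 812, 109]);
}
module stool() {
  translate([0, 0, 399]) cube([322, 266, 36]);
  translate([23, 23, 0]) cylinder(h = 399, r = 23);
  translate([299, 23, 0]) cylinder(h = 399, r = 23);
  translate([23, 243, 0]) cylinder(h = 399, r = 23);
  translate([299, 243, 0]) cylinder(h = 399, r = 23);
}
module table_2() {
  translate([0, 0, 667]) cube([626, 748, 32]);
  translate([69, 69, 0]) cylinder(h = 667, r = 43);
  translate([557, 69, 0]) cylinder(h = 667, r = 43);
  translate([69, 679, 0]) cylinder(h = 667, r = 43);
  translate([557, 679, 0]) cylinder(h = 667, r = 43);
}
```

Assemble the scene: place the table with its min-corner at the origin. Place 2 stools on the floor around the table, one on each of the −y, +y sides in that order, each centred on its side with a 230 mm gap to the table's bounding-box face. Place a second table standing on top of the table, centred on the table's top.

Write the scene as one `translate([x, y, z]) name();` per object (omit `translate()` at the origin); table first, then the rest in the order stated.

table();
translate([197, -496, 0]) stool();
translate([197, 1184, 0]) stool();
translate([45, 103, 762]) table_2();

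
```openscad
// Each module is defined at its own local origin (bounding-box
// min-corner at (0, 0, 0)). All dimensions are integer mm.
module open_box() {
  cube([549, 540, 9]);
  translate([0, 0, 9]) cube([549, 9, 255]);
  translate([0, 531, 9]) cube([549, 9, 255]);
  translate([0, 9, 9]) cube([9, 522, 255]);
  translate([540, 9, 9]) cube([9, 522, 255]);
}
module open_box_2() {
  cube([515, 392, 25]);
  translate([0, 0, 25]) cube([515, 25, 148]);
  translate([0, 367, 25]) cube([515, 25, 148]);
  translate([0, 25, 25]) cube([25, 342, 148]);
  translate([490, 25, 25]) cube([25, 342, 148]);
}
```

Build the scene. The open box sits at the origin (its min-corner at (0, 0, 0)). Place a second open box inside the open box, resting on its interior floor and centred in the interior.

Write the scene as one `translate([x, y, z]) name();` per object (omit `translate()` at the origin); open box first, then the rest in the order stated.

open_box();
translate([17, 74, 9]) open_box_2();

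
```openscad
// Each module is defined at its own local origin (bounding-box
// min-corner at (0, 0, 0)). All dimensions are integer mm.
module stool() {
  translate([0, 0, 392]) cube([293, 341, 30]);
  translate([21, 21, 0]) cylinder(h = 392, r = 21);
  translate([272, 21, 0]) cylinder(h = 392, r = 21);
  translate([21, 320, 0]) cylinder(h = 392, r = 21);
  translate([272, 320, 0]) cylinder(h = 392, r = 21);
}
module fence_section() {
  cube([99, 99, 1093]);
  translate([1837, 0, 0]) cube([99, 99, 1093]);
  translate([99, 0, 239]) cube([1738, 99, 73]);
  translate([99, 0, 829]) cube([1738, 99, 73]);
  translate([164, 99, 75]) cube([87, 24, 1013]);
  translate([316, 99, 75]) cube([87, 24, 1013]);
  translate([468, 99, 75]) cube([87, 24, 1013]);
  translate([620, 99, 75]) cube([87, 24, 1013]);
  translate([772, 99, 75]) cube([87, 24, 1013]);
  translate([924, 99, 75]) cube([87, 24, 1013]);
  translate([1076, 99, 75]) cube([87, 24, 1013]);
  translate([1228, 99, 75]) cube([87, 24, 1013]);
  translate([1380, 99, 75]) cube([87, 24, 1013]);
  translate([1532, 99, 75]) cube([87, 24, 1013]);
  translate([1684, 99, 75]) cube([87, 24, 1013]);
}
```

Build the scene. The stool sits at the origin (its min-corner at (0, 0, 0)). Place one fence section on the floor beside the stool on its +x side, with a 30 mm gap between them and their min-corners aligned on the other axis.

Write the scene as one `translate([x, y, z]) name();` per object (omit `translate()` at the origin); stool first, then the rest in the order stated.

stool();
translate([323, 0, 0]) fence_section();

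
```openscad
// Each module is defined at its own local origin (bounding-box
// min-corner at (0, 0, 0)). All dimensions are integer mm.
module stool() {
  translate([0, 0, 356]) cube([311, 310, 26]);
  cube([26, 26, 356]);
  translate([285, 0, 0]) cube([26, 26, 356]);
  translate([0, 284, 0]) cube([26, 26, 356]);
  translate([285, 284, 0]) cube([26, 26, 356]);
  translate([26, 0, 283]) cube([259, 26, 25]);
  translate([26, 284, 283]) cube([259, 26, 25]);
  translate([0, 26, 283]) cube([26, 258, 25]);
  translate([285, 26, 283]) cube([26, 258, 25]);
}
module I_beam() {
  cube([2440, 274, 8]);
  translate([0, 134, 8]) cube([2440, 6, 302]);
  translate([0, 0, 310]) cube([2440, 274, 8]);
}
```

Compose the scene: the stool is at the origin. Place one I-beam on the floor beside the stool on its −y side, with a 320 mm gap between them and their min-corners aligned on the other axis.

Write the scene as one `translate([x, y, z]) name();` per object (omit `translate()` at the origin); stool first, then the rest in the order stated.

stool();
translate([0, -594, 0]) I_beam();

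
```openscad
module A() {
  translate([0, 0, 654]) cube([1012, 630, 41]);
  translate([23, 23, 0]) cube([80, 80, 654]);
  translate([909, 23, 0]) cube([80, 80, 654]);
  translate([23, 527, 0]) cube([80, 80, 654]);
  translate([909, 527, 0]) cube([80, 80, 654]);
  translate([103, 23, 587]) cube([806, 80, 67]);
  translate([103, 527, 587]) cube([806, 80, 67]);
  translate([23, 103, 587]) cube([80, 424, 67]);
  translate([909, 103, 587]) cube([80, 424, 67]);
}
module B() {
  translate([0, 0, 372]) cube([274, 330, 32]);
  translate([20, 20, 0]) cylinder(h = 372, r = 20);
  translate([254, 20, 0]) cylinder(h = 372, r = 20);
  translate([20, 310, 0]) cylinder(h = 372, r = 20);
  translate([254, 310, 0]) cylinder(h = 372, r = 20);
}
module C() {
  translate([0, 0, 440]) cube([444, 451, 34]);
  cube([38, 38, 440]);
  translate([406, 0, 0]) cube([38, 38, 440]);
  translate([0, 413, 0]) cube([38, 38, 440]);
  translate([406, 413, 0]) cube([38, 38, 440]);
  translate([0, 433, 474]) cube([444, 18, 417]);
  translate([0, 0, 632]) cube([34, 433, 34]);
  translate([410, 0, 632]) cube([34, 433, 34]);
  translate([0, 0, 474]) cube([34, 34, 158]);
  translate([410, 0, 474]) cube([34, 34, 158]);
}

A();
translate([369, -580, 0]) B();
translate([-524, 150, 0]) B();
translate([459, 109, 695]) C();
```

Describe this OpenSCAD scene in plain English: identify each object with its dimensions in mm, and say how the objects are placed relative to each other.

A is a rectangular dining table. The top is 1012×630×41 mm with its upper surface at z = 695 mm. It stands on four 80×80 mm square legs, each inset 23 mm from the nearest pair of top edges, running from the floor to the underside of the top. Four apron rails, 80 mm thick and 67 mm tall, run between adjacent legs with their top edges flush with the underside of the top and their outer faces flush with the legs' outer faces.

B is a simple wooden stool: a rectangular seat 274 mm (x) by 330 mm (y), 32 mm thick, top face at z = 404 mm, on four round legs, each 40 mm in diameter. The legs rest on z = 0, each leg's axis is inset half a diameter from the nearest pair of seat edges (so the leg's bounding box is flush with the corner).

C is a chair: 444×451 mm seat, 34 mm thick, top at z = 474 mm, on four 38 mm square corner legs flush with the seat edges. A 18 mm thick backrest slab spans the full seat width, extending 417 mm above the seat top, its back face flush with the seat's +y edge. Two armrests of 34×34 mm section run along each side from the seat's front edge to the front of the backrest, top faces 192 mm above the seat top and outer faces flush with the seat's x-edges; a 34×34 mm post under the front of each armrest stands on the seat at the front corner.

Two stools sit around the table at the −y, −x sides. The chair is on top of the table.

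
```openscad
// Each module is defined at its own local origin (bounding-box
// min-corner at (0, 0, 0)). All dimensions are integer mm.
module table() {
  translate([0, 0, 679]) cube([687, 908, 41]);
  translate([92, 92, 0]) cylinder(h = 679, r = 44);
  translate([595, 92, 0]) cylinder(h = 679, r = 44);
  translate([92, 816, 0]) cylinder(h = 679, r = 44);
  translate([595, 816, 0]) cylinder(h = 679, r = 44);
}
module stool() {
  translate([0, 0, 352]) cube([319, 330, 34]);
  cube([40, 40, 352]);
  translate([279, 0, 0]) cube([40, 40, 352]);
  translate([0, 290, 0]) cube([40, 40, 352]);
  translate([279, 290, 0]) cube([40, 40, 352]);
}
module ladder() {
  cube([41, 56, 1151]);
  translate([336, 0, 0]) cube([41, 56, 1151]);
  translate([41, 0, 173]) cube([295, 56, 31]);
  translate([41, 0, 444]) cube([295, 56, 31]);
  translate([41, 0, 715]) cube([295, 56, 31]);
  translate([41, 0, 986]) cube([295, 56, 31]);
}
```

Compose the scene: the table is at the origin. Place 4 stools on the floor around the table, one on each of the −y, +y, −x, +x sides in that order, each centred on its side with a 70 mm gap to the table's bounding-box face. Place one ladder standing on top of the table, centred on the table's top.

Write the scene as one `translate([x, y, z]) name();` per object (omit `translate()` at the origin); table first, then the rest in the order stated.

table();
translate([184, -400, 0]) stool();
translate([184, 978, 0]) stool();
translate([-389, 289, 0]) stool();
translate([757, 289, 0]) stool();
translate([155, 426, 720]) ladder();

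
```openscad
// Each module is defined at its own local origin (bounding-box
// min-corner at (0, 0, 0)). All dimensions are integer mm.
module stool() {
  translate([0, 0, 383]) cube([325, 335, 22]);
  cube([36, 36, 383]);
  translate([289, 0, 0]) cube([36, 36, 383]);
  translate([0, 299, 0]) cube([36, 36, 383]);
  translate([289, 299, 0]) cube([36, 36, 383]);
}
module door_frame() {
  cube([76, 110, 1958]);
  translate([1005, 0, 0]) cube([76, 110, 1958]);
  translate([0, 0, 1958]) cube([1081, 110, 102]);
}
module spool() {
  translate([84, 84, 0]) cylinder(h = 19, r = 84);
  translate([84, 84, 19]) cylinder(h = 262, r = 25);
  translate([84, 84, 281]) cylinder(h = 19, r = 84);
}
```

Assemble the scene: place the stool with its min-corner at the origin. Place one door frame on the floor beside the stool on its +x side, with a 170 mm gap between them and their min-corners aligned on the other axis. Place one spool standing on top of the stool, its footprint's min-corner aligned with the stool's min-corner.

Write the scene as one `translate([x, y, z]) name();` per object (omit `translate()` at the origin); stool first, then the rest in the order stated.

stool();
translate([495, 0, 0]) door_frame();
translate([0, 0, 405]) spool();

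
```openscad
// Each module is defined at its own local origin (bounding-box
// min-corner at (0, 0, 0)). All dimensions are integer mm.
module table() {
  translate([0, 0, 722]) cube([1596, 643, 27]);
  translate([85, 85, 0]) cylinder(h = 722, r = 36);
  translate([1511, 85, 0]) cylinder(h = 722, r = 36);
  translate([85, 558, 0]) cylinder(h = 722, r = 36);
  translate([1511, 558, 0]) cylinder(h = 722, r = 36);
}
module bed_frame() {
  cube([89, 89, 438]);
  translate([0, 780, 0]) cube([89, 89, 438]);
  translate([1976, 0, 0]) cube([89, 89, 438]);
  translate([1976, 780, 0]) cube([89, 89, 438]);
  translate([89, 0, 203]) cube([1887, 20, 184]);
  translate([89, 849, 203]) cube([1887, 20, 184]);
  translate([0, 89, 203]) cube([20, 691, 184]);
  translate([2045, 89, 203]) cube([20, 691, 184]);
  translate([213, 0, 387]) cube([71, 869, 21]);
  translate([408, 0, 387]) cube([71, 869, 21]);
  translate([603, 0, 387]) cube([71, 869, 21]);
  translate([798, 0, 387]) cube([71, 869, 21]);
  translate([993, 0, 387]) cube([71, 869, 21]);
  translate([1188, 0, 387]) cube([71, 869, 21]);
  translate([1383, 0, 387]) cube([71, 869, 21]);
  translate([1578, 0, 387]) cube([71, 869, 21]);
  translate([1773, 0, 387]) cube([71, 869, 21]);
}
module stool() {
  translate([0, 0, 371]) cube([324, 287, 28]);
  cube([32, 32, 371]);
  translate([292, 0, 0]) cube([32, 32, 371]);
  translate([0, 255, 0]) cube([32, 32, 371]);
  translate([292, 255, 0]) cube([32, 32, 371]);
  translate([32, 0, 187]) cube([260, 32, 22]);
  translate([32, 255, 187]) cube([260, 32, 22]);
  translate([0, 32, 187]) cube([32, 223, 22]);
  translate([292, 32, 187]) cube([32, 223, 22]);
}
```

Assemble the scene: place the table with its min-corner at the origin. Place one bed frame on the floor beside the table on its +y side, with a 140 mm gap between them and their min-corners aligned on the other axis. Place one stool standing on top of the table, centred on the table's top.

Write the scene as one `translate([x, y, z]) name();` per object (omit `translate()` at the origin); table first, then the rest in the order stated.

table();
translate([0, 783, 0]) bed_frame();
translate([636, 178, 749]) stool();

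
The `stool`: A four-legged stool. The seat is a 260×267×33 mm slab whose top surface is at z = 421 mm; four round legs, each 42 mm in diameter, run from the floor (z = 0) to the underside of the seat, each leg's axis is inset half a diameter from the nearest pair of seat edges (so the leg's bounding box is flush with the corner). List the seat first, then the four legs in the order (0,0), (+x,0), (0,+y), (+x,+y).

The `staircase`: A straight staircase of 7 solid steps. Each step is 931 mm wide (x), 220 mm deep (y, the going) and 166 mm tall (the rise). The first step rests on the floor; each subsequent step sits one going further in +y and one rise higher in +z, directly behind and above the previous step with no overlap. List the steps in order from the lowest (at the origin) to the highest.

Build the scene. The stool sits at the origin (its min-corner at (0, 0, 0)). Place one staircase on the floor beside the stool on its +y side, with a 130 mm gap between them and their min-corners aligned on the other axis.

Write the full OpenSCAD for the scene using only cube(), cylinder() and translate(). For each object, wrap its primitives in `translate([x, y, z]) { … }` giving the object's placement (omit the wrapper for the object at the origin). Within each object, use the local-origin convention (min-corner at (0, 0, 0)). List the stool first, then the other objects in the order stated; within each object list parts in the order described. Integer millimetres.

translate([0, 0, 388]) cube([260, 267, 33]);
translate([21, 21, 0]) cylinder(h = 388, r = 21);
translate([239, 21, 0]) cylinder(h = 388, r = 21);
translate([21, 246, 0]) cylinder(h = 388, r = 21);
translate([239, 246, 0]) cylinder(h = 388, r = 21);
translate([0, 397, 0]) {
  cube([931, 220, 166]);
  translate([0, 220, 166]) cube([931, 220, 166]);
  translate([0, 440, 332]) cube([931, 220, 166]);
  translate([0, 660, 498]) cube([931, 220, 166]);
  translate([0, 880, 664]) cube([931, 220, 166]);
  translate([0, 1100, 830]) cube([931, 220, 166]);
  translate([0, 1320, 996]) cube([931, 220, 166]);
}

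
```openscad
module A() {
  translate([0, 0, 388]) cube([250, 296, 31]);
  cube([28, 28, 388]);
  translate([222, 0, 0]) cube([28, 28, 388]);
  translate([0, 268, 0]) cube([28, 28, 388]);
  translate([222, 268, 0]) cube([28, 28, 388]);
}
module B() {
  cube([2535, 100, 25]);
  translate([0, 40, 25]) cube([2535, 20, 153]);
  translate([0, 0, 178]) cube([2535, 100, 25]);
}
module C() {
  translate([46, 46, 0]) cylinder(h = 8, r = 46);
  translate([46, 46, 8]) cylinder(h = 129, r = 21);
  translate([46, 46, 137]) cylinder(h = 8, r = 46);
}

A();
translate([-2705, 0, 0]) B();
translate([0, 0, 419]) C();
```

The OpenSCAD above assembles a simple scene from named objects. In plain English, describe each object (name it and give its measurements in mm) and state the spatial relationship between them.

A is a simple wooden stool: a rectangular seat 250 mm (x) by 296 mm (y), 31 mm thick, top face at z = 419 mm, on four square legs, each 28×28 mm in cross-section. The legs rest on z = 0, each flush with a corner of the seat.

B is an I-beam lying along x, 2535 mm long. Overall section height 203 mm. Two flanges 100 mm wide (y) and 25 mm thick, one on the floor and one at the top; a web 20 mm thick runs between them, centred on the flange width.

C is a spool: two coaxial disc flanges of radius 46 mm and thickness 8 mm, joined by a core cylinder of radius 21 mm and height 129 mm. The lower flange rests on z = 0 and the three cylinders share a vertical axis.

The I-beam is on the floor beside the stool on its −x side. The spool is on top of the stool.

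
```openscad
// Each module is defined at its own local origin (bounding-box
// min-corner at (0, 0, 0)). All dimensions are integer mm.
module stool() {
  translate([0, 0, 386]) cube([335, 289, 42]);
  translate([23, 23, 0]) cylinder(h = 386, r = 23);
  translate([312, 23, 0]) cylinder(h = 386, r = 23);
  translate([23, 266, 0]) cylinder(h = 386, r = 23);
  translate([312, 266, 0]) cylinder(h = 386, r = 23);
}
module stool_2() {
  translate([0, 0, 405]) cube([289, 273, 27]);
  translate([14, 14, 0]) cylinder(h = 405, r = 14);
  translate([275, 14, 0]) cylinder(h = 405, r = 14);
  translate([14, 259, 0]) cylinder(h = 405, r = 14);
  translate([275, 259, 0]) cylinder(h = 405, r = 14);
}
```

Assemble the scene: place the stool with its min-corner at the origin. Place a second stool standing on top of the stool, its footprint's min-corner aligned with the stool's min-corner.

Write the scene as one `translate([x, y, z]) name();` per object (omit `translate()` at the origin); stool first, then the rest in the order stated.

stool();
translate([0, 0, 428]) stool_2();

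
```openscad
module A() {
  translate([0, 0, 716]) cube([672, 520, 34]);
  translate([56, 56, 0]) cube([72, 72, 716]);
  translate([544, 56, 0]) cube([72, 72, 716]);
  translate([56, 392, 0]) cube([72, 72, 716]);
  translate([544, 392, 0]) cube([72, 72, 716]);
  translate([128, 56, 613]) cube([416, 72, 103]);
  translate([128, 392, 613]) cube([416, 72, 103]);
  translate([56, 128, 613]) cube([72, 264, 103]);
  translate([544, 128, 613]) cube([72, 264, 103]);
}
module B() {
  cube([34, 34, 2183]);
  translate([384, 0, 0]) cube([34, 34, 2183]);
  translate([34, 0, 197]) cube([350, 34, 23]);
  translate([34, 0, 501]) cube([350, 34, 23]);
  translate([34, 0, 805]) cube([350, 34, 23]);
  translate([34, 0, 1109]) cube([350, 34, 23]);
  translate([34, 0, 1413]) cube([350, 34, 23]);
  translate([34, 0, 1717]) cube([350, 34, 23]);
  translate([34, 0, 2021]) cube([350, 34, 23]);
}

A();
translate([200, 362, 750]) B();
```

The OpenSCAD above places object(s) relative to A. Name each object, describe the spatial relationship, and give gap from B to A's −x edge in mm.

The ladder's min-x is at 200; the table's min-x is 0; gap = 200 mm.

A is a table. B is a ladder. The ladder is on top of the table. The gap from the ladder to the table's −x edge is 200 mm.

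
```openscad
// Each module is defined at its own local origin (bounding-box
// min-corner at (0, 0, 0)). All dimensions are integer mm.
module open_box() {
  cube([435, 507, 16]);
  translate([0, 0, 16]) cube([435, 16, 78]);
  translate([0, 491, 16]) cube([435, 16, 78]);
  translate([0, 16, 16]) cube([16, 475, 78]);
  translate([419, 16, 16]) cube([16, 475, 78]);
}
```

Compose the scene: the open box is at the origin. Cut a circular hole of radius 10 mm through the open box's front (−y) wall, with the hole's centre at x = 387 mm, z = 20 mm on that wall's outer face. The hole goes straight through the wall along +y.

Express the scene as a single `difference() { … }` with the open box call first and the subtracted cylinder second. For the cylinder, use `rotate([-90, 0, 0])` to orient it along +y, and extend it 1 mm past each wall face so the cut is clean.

difference() {
  open_box();
  translate([387, -1, 20]) rotate([-90, 0, 0]) cylinder(h = 18, r = 10);
}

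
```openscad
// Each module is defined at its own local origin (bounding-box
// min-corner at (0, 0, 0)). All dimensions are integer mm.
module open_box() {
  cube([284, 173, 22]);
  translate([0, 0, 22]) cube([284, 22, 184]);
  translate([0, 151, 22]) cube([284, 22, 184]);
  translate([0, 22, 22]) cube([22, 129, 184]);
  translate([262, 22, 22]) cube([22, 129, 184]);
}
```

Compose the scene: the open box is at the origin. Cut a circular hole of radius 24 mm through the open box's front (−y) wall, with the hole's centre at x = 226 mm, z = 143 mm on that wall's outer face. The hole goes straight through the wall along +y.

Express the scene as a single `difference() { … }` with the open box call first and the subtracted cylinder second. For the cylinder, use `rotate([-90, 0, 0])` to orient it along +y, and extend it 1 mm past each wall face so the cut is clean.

difference() {
  open_box();
  translate([226, -1, 143]) rotate([-90, 0, 0]) cylinder(h = 24, r = 24);
}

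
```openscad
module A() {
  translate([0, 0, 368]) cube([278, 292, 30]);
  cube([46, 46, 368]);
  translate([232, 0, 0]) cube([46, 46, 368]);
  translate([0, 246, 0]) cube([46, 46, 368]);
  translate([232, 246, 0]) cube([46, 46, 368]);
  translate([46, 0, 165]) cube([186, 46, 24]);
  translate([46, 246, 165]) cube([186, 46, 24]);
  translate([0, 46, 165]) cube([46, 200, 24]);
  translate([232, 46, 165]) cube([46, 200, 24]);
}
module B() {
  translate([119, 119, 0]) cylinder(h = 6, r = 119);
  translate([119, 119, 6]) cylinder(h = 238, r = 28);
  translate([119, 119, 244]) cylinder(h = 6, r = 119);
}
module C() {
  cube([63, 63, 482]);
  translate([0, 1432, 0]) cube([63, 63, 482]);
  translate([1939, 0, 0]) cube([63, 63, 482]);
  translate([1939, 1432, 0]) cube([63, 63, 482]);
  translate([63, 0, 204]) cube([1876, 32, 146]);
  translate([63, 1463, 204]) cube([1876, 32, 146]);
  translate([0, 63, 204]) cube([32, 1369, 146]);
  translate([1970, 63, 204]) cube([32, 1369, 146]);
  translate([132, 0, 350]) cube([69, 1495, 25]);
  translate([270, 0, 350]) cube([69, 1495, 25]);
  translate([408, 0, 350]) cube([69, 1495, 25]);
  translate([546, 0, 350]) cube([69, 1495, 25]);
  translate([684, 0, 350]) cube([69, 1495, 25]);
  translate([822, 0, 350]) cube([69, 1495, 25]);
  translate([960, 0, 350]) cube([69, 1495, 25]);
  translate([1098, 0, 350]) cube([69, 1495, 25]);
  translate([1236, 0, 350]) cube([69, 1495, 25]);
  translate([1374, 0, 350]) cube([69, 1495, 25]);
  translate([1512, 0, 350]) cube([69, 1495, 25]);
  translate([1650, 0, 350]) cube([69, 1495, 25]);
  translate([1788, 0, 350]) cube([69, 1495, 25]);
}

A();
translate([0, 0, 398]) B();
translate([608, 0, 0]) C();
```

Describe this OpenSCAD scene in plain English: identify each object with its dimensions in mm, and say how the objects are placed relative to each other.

A is a simple wooden stool: a rectangular seat 278 mm (x) by 292 mm (y), 30 mm thick, top face at z = 398 mm, on four square legs, each 46×46 mm in cross-section. The legs rest on z = 0, each flush with a corner of the seat. Four stretchers, 46 mm wide and 24 mm tall, connect adjacent legs with their undersides at z = 165 mm, each running between the inner faces of the legs it joins and aligned with the legs' outer faces on the other axis.

B is a spool: two coaxial disc flanges of radius 119 mm and thickness 6 mm, joined by a core cylinder of radius 28 mm and height 238 mm. The lower flange rests on z = 0 and the three cylinders share a vertical axis.

C is a bed frame 2002 mm long (x) by 1495 mm wide (y). Four 63×63 mm corner posts, 482 mm tall, at the corners of the footprint. Four rails of 32 mm thickness and 146 mm height run between adjacent posts with their undersides at z = 204 mm, their outer faces flush with the outside of the frame (the two x-running rails run between the posts' inner faces; the two y-running rails run between the posts' inner faces). 13 slats, each 69 mm wide (x) and 25 mm thick, lie across the top of the two x-running rails, running the full 1495 mm width of the frame in y; the slats are evenly spaced along x between the inner faces of the end posts with equal gaps (rounded down to the nearest mm) at the −x end and between each pair — any rounding remainder accumulates at the +x end.

The spool is on top of the stool. The bed frame is on the floor beside the stool on its +x side.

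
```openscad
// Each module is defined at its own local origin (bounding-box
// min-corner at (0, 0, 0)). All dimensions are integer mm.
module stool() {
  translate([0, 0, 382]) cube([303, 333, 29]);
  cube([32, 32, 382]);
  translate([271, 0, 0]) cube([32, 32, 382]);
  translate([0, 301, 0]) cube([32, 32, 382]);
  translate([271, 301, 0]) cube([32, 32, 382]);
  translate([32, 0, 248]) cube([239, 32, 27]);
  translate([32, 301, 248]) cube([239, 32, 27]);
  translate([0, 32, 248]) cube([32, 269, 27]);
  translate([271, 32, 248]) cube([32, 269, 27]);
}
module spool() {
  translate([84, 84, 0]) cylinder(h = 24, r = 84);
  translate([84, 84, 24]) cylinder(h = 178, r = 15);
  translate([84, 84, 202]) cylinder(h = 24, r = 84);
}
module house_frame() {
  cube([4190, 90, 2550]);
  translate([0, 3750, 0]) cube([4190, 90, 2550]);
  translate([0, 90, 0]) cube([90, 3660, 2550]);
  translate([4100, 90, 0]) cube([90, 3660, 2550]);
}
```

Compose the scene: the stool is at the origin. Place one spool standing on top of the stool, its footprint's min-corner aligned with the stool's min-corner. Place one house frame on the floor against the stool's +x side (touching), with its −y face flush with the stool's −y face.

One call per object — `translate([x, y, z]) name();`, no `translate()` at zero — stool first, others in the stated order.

stool();
translate([0, 0, 411]) spool();
translate([303, 0, 0]) house_frame();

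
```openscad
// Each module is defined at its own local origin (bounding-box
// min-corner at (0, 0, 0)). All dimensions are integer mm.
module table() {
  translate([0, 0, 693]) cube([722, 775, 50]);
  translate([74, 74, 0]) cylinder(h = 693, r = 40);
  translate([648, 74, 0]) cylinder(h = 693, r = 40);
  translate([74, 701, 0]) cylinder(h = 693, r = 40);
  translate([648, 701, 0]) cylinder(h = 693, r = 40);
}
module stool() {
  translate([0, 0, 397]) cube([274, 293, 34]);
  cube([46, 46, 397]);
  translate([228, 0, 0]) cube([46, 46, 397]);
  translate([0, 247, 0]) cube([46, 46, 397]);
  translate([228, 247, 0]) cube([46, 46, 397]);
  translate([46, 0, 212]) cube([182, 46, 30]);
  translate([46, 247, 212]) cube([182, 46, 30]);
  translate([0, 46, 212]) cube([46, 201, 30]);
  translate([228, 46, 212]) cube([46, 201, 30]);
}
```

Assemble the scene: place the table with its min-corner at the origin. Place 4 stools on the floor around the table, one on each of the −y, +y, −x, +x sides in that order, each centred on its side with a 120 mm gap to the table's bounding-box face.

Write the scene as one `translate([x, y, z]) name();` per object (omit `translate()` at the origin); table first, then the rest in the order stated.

table();
translate([224, -413, 0]) stool();
translate([224, 895, 0]) stool();
translate([-394, 241, 0]) stool();
translate([842, 241, 0]) stool();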